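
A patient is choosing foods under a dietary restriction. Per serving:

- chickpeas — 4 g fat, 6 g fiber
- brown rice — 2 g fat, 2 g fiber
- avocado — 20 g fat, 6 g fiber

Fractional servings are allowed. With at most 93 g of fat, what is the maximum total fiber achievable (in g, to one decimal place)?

139.5 g

Fiber per g fat: chickpeas 1.5, brown rice 1, avocado 0.3.
With no serving limits, spend the whole fat allowance on chickpeas: 93 g / 4 g × 6 g = 139.5 g.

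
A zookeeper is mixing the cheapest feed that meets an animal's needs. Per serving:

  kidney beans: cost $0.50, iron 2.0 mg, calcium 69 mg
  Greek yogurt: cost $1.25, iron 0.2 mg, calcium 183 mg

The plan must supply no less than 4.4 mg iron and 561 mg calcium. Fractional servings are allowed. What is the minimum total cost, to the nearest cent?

Compare the cost at each extreme point of the feasible region.
kidney beans only: max(4.4/2.0, 561/69) = 8.13 servings → $4.07.
Greek yogurt only: max(4.4/0.2, 561/183) = 22 servings → $27.50.
kidney beans + Greek yogurt with both tight: 1.968 servings and 2.324 servings → $3.89.
The minimum over all feasible corners is $3.89.

$3.89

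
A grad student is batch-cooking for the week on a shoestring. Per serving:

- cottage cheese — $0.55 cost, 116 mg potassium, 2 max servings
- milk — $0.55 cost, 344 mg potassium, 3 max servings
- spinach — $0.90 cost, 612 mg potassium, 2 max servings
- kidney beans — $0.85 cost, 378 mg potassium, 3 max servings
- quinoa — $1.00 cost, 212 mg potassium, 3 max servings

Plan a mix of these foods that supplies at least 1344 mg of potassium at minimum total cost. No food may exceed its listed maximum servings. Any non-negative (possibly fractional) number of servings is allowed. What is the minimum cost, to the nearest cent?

$1.99

Cost per mg of potassium: spinach $0.0015, milk $0.0016, kidney beans $0.0022, quinoa $0.0047, cottage cheese $0.0047.
Take 2 servings of spinach: +1224.0 mg potassium for $1.80 (total $1.80, still need 120.0 mg).
Take 0.3488 servings of milk: +120.0 mg potassium for $0.19 (total $1.99, still need 0.0 mg).
Greedy by cheapest-per-mg is optimal for a single linear constraint, so the minimum cost is $1.99.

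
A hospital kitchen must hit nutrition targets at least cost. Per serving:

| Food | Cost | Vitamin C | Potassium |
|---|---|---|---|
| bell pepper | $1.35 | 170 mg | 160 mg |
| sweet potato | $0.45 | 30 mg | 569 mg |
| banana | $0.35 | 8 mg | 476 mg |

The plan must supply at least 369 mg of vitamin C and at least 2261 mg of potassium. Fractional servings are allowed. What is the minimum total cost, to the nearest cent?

Minimising a linear cost over {vitamin C ≥ 369, potassium ≥ 2261, servings ≥ 0} — the optimum is at a vertex, using one or two foods.
bell pepper only: max(369/170, 2261/160) = 14.13 servings → $19.08.
sweet potato only: max(369/30, 2261/569) = 12.3 servings → $5.54.
banana only: max(369/8, 2261/476) = 46.12 servings → $16.14.
bell pepper + sweet potato with both tight: 1.546 servings and 3.539 servings → $3.68.
bell pepper + banana with both tight: 1.978 servings and 4.085 servings → $4.10.
sweet potato + banana: intersection lies outside the first quadrant.
So the least-cost plan costs $3.68.

$3.68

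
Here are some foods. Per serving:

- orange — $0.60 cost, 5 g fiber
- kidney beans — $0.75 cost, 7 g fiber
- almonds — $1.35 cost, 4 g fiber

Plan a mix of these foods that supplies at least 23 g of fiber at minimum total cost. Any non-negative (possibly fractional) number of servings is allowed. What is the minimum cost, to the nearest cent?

Cost per g of fiber: kidney beans $0.1071, orange $0.1200, almonds $0.3375.
With no serving limits, use only kidney beans: 23 g / 7 g = 3.286 servings × $0.75 = $2.46.

$2.46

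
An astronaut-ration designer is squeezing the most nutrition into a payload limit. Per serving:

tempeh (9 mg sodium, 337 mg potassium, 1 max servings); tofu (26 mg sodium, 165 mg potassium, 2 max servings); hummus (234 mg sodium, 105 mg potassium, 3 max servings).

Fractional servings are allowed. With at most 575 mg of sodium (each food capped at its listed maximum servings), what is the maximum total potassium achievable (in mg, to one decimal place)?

897.6 mg

Potassium per mg sodium: tempeh 37.44, tofu 6.346, hummus 0.4487.
Take 1 serving of tempeh: uses 9 mg sodium, +337.0 mg potassium (running total 337.0 mg).
Take 2 servings of tofu: uses 52 mg sodium, +330.0 mg potassium (running total 667.0 mg).
Take 2.197 servings of hummus: uses 514 mg sodium, +230.6 mg potassium (running total 897.6 mg).
Greedy by best ratio exhausts the sodium allowance optimally: 897.6 mg.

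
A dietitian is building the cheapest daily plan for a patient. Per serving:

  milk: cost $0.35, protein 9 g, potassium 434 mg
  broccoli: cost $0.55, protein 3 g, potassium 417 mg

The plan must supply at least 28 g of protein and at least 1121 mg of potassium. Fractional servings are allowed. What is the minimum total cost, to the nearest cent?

At the optimum either one food covers both requirements or two foods hit both targets exactly; no other combination can be cheaper.
milk only: max(28/9, 1121/434) = 3.111 servings → $1.09.
broccoli only: max(28/3, 1121/417) = 9.333 servings → $5.13.
milk + broccoli: intersection lies outside the first quadrant.
So the least-cost plan costs $1.09.

$1.09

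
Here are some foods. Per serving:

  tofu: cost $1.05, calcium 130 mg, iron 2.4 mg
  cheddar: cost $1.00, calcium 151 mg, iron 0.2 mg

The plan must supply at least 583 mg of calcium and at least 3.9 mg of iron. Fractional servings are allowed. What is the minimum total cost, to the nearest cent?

The cheapest plan sits at a corner of the feasible region — with two constraints it uses at most two foods.
tofu only: max(583/130, 3.9/2.4) = 4.485 servings → $4.71.
cheddar only: max(583/151, 3.9/0.2) = 19.5 servings → $19.50.
tofu + cheddar with both tight: 1.404 servings and 2.652 servings → $4.13.
So the least-cost plan costs $4.13.

$4.13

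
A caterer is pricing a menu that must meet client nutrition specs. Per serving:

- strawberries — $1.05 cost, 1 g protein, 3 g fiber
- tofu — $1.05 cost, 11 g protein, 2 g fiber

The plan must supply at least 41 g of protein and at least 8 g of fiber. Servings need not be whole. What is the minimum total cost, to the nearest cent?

strawberries only: max(41/1, 8/3) = 41 servings → $43.05.
tofu only: max(41/11, 8/2) = 4 servings → $4.20.
strawberries + tofu with both tight: 0.1935 servings and 3.71 servings → $4.10.
Cheapest feasible corner: $4.10.

$4.10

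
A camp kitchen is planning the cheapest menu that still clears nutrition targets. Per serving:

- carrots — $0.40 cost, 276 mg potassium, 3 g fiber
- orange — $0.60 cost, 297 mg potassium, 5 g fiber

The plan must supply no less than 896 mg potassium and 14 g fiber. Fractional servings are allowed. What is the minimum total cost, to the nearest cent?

$1.71

Compare the cost at each extreme point of the feasible region.
carrots only: max(896/276, 14/3) = 4.667 servings → $1.87.
orange only: max(896/297, 14/5) = 3.017 servings → $1.81.
carrots + orange with both tight: 0.6585 servings and 2.405 servings → $1.71.
The minimum over all feasible corners is $1.71.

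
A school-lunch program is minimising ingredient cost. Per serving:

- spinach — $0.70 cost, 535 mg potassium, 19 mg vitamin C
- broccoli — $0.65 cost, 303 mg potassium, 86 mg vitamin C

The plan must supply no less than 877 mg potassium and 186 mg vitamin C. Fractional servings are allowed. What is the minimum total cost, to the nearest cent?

$1.67

spinach only: max(877/535, 186/19) = 9.789 servings → $6.85.
broccoli only: max(877/303, 186/86) = 2.894 servings → $1.88.
spinach + broccoli with both tight: 0.4736 servings and 2.058 servings → $1.67.
Cheapest feasible corner: $1.67.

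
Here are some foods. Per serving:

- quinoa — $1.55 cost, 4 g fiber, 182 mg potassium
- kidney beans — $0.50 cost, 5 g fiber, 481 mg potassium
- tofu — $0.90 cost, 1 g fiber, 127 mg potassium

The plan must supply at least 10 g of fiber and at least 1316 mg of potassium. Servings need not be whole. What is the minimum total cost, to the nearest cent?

$1.37

Minimising a linear cost over {fiber ≥ 10, potassium ≥ 1316, servings ≥ 0} — the optimum is at a vertex, using one or two foods.
quinoa only: max(10/4, 1316/182) = 7.231 servings → $11.21.
kidney beans only: max(10/5, 1316/481) = 2.736 servings → $1.37.
tofu only: max(10/1, 1316/127) = 10.36 servings → $9.33.
quinoa + kidney beans: intersection lies outside the first quadrant.
quinoa + tofu: the both-tight solution has a negative serving — not a feasible corner.
kidney beans + tofu with both targets exact would need a negative amount; discard.
So the least-cost plan costs $1.37.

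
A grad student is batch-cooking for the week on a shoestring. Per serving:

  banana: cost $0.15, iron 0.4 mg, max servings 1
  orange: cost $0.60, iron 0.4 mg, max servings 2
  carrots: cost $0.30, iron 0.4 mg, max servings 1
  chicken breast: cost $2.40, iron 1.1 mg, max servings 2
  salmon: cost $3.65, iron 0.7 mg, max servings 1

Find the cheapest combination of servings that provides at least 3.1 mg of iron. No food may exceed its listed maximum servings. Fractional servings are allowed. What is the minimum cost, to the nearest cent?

Cost per mg of iron: banana $0.3750, carrots $0.7500, orange $1.5000, chicken breast $2.1818, salmon $5.2143.
Take 1 serving of banana: +0.4 mg iron for $0.15 (total $0.15, still need 2.7 mg).
Take 1 serving of carrots: +0.4 mg iron for $0.30 (total $0.45, still need 2.3 mg).
Take 2 servings of orange: +0.8 mg iron for $1.20 (total $1.65, still need 1.5 mg).
Take 1.364 servings of chicken breast: +1.5 mg iron for $3.27 (total $4.92, still need 0.0 mg).
Filling from the cheapest source first is optimal under one linear minimum: $4.92.

$4.92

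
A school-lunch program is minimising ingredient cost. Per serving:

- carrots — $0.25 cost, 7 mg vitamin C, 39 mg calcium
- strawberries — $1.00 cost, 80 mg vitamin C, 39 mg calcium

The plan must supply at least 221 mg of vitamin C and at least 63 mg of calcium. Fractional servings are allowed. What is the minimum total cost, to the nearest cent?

$2.76

For a min-cost LP with two ≥-constraints, a basic feasible solution has at most two positive variables.
carrots only: max(221/7, 63/39) = 31.57 servings → $7.89.
strawberries only: max(221/80, 63/39) = 2.763 servings → $2.76.
carrots + strawberries: the both-tight solution has a negative serving — not a feasible corner.
The minimum over all feasible corners is $2.76.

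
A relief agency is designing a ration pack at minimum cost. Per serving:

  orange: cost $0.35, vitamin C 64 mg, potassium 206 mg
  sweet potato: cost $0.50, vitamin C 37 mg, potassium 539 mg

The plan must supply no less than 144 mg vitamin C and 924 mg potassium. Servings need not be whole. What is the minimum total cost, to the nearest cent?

$1.11

A basic optimal solution has at most two foods positive. Try each food alone and each pair with both targets met exactly.
orange only: max(144/64, 924/206) = 4.485 servings → $1.57.
sweet potato only: max(144/37, 924/539) = 3.892 servings → $1.95.
orange + sweet potato with both tight: 1.616 servings and 1.097 servings → $1.11.
The minimum over all feasible corners is $1.11.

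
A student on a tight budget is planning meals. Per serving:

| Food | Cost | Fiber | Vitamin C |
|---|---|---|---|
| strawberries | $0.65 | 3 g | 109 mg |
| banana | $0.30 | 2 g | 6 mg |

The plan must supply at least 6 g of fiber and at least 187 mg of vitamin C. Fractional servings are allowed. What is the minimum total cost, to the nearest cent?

$1.24

With two linear requirements the optimum uses one or two foods; enumerate the corners.
strawberries only: max(6/3, 187/109) = 2 servings → $1.30.
banana only: max(6/2, 187/6) = 31.17 servings → $9.35.
strawberries + banana with both tight: 1.69 servings and 0.465 servings → $1.24.
So the least-cost plan costs $1.24.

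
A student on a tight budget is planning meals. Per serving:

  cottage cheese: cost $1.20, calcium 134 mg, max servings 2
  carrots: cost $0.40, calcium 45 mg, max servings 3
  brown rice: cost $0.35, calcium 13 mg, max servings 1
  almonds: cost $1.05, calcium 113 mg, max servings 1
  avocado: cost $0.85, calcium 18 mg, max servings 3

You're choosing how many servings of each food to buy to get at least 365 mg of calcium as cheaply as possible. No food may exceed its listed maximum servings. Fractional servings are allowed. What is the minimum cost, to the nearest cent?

Cost per mg of calcium: carrots $0.0089, cottage cheese $0.0090, almonds $0.0093, brown rice $0.0269, avocado $0.0472.
Take 3 servings of carrots: +135.0 mg calcium for $1.20 (total $1.20, still need 230.0 mg).
Take 1.716 servings of cottage cheese: +230.0 mg calcium for $2.06 (total $3.26, still need 0.0 mg).
Greedy by cheapest-per-mg is optimal for a single linear constraint, so the minimum cost is $3.26.

$3.26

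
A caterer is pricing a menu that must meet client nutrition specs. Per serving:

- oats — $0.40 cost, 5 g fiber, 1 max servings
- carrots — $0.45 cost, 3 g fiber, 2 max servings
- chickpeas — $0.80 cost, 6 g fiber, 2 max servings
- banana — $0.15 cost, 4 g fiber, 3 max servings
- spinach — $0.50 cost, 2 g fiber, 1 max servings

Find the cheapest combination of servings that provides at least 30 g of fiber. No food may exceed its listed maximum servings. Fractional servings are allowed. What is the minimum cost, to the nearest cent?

$2.60

Cost per g of fiber: banana $0.0375, oats $0.0800, chickpeas $0.1333, carrots $0.1500, spinach $0.2500.
Take 3 servings of banana: +12.0 g fiber for $0.45 (total $0.45, still need 18.0 g).
Take 1 serving of oats: +5.0 g fiber for $0.40 (total $0.85, still need 13.0 g).
Take 2 servings of chickpeas: +12.0 g fiber for $1.60 (total $2.45, still need 1.0 g).
Take 0.3333 servings of carrots: +1.0 g fiber for $0.15 (total $2.60, still need 0.0 g).
Filling from the cheapest source first is optimal under one linear minimum: $2.60.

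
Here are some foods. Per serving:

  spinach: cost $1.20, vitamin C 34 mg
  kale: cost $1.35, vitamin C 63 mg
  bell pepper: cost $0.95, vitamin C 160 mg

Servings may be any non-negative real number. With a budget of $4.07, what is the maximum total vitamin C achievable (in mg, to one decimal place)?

Vitamin C per dollar: bell pepper 168.4, kale 46.67, spinach 28.33.
With no serving limits, spend the whole cost allowance on bell pepper: $4.07 / $0.95 × 160 mg = 685.5 mg.

685.5 mg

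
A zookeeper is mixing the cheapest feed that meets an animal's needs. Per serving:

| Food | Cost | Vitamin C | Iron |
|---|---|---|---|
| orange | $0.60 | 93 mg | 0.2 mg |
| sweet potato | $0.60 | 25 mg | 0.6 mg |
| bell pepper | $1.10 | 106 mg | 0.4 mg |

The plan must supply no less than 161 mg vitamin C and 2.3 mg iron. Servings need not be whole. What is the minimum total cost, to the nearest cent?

orange only: max(161/93, 2.3/0.2) = 11.5 servings → $6.90.
sweet potato only: max(161/25, 2.3/0.6) = 6.44 servings → $3.86.
bell pepper only: max(161/106, 2.3/0.4) = 5.75 servings → $6.33.
orange + sweet potato with both tight: 0.7697 servings and 3.577 servings → $2.61.
orange + bell pepper: intersection lies outside the first quadrant.
sweet potato + bell pepper with both tight: 3.347 servings and 0.7295 servings → $2.81.
The minimum over all feasible corners is $2.61.

$2.61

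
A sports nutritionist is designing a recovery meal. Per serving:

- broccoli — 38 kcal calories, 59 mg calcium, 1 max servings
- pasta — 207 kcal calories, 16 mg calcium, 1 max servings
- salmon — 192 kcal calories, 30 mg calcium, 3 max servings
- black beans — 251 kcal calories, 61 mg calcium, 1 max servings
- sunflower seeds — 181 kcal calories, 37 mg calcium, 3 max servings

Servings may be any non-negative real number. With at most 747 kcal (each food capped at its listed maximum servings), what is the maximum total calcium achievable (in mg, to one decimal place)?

Calcium per kcal: broccoli 1.553, black beans 0.243, sunflower seeds 0.2044, salmon 0.1562, pasta 0.07729.
Take 1 serving of broccoli: uses 38 kcal, +59.0 mg calcium (running total 59.0 mg).
Take 1 serving of black beans: uses 251 kcal, +61.0 mg calcium (running total 120.0 mg).
Take 2.53 servings of sunflower seeds: uses 458 kcal, +93.6 mg calcium (running total 213.6 mg).
Greedy by best ratio exhausts the calories allowance optimally: 213.6 mg.

213.6 mg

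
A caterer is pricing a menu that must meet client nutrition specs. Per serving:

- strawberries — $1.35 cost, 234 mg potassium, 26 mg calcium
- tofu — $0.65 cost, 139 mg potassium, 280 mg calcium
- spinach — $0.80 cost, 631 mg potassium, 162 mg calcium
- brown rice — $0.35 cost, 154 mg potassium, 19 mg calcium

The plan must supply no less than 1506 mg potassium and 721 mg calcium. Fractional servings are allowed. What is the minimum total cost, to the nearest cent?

$2.56

The cheapest plan sits at a corner of the feasible region — with two constraints it uses at most two foods.
strawberries only: max(1506/234, 721/26) = 27.73 servings → $37.44.
tofu only: max(1506/139, 721/280) = 10.83 servings → $7.04.
spinach only: max(1506/631, 721/162) = 4.451 servings → $3.56.
brown rice only: max(1506/154, 721/19) = 37.95 servings → $13.28.
strawberries + tofu with both tight: 5.193 servings and 2.093 servings → $8.37.
strawberries + spinach: the both-tight solution has a negative serving — not a feasible corner.
strawberries + brown rice: the both-tight solution has a negative serving — not a feasible corner.
tofu + spinach with both tight: 1.369 servings and 2.085 servings → $2.56.
tofu + brown rice with both tight: 2.036 servings and 7.941 servings → $4.10.
spinach + brown rice: the both-tight solution has a negative serving — not a feasible corner.
Cheapest feasible corner: $2.56.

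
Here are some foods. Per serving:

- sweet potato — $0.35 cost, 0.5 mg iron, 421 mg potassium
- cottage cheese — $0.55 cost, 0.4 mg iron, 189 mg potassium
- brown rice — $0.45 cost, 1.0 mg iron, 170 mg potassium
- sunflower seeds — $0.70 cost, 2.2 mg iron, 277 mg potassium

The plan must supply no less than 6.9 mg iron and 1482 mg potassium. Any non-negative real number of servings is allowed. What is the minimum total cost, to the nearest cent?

Check every corner: each single food scaled to meet both minima, and each pair solved so both constraints bind.
sweet potato only: max(6.9/0.5, 1482/421) = 13.8 servings → $4.83.
cottage cheese only: max(6.9/0.4, 1482/189) = 17.25 servings → $9.49.
brown rice only: max(6.9/1.0, 1482/170) = 8.718 servings → $3.92.
sunflower seeds only: max(6.9/2.2, 1482/277) = 5.35 servings → $3.75.
sweet potato + cottage cheese with both targets exact would need a negative amount; discard.
sweet potato + brown rice with both tight: 0.9196 servings and 6.44 servings → $3.22.
sweet potato + sunflower seeds with both tight: 1.713 servings and 2.747 servings → $2.52.
cottage cheese + brown rice with both tight: 2.554 servings and 5.879 servings → $4.05.
cottage cheese + sunflower seeds with both tight: 4.423 servings and 2.332 servings → $4.07.
brown rice + sunflower seeds: the both-tight solution has a negative serving — not a feasible corner.
Cheapest feasible corner: $2.52.

$2.52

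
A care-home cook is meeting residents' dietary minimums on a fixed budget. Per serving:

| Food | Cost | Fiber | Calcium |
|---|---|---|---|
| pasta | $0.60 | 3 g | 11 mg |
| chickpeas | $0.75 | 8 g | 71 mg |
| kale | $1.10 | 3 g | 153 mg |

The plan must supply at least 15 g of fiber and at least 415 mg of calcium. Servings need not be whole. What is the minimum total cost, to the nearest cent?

$3.23

This is a tiny linear program; its minimum lies at a vertex of the feasible set. List the vertices and price them.
pasta only: max(15/3, 415/11) = 37.73 servings → $22.64.
chickpeas only: max(15/8, 415/71) = 5.845 servings → $4.38.
kale only: max(15/3, 415/153) = 5 servings → $5.50.
pasta + chickpeas: intersection lies outside the first quadrant.
pasta + kale with both tight: 2.465 servings and 2.535 servings → $4.27.
chickpeas + kale with both tight: 1.039 servings and 2.23 servings → $3.23.
The minimum over all feasible corners is $3.23.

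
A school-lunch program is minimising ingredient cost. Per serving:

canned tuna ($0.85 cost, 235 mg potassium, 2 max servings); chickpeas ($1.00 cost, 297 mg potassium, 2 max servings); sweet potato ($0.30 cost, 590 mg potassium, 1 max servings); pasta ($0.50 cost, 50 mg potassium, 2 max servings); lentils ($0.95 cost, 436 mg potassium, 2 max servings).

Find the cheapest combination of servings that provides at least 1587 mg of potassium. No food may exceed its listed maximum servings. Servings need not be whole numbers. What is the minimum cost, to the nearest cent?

$2.62

Cost per mg of potassium: sweet potato $0.0005, lentils $0.0022, chickpeas $0.0034, canned tuna $0.0036, pasta $0.0100.
Take 1 serving of sweet potato: +590.0 mg potassium for $0.30 (total $0.30, still need 997.0 mg).
Take 2 servings of lentils: +872.0 mg potassium for $1.90 (total $2.20, still need 125.0 mg).
Take 0.4209 servings of chickpeas: +125.0 mg potassium for $0.42 (total $2.62, still need 0.0 mg).
Greedy by cheapest-per-mg is optimal for a single linear constraint, so the minimum cost is $2.62.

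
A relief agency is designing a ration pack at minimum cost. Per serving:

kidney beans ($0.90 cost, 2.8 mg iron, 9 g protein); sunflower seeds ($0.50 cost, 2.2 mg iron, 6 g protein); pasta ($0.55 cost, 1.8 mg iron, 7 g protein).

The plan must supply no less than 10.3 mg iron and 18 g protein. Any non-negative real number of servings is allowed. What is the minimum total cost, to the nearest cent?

$2.34

Minimising a linear cost over {iron ≥ 10.3, protein ≥ 18, servings ≥ 0} — the optimum is at a vertex, using one or two foods.
kidney beans only: max(10.3/2.8, 18/9) = 3.679 servings → $3.31.
sunflower seeds only: max(10.3/2.2, 18/6) = 4.682 servings → $2.34.
pasta only: max(10.3/1.8, 18/7) = 5.722 servings → $3.15.
kidney beans + sunflower seeds: intersection lies outside the first quadrant.
kidney beans + pasta with both targets exact would need a negative amount; discard.
sunflower seeds + pasta: intersection lies outside the first quadrant.
The minimum over all feasible corners is $2.34.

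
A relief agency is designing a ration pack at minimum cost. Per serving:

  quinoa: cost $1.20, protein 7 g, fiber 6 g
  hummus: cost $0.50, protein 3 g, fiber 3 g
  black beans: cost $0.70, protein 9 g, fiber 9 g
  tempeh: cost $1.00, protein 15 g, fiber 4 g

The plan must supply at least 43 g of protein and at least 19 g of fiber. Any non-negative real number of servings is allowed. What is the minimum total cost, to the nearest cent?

$2.98

At the optimum either one food covers both requirements or two foods hit both targets exactly; no other combination can be cheaper.
quinoa only: max(43/7, 19/6) = 6.143 servings → $7.37.
hummus only: max(43/3, 19/3) = 14.33 servings → $7.17.
black beans only: max(43/9, 19/9) = 4.778 servings → $3.34.
tempeh only: max(43/15, 19/4) = 4.75 servings → $4.75.
quinoa + hummus: the both-tight solution has a negative serving — not a feasible corner.
quinoa + black beans: the both-tight solution has a negative serving — not a feasible corner.
quinoa + tempeh with both tight: 1.823 servings and 2.016 servings → $4.20.
hummus + black beans (both tight): parallel constraints — no distinct corner.
hummus + tempeh with both tight: 3.424 servings and 2.182 servings → $3.89.
black beans + tempeh with both tight: 1.141 servings and 2.182 servings → $2.98.
Cheapest feasible corner: $2.98.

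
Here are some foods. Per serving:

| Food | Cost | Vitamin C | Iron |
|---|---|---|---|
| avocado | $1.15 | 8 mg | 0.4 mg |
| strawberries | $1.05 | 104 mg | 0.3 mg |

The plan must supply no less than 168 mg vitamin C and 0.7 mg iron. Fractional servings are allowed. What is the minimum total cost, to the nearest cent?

At the optimum either one food covers both requirements or two foods hit both targets exactly; no other combination can be cheaper.
avocado only: max(168/8, 0.7/0.4) = 21 servings → $24.15.
strawberries only: max(168/104, 0.7/0.3) = 2.333 servings → $2.45.
avocado + strawberries with both tight: 0.5714 servings and 1.571 servings → $2.31.
So the least-cost plan costs $2.31.

$2.31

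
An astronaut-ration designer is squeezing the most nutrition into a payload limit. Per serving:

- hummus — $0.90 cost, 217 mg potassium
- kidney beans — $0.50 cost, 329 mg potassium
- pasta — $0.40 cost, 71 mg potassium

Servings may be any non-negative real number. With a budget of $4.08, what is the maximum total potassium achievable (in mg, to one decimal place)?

Potassium per dollar: kidney beans 658, hummus 241.1, pasta 177.5.
With no serving limits, spend the whole cost allowance on kidney beans: $4.08 / $0.50 × 329 mg = 2684.6 mg.

2684.6 mg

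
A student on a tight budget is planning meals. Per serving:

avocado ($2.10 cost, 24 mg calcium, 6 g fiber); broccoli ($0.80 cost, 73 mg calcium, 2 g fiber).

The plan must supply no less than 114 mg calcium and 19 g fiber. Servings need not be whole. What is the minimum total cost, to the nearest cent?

A basic optimal solution has at most two foods positive. Try each food alone and each pair with both targets met exactly.
avocado only: max(114/24, 19/6) = 4.75 servings → $9.97.
broccoli only: max(114/73, 19/2) = 9.5 servings → $7.60.
avocado + broccoli with both tight: 2.972 servings and 0.5846 servings → $6.71.
So the least-cost plan costs $6.71.

$6.71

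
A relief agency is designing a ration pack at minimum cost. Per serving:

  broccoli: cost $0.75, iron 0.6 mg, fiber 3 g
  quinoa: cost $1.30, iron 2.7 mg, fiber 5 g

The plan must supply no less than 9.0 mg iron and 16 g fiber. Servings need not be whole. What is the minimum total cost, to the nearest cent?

broccoli only: max(9.0/0.6, 16/3) = 15 servings → $11.25.
quinoa only: max(9.0/2.7, 16/5) = 3.333 servings → $4.33.
broccoli + quinoa: the both-tight solution has a negative serving — not a feasible corner.
The minimum over all feasible corners is $4.33.

$4.33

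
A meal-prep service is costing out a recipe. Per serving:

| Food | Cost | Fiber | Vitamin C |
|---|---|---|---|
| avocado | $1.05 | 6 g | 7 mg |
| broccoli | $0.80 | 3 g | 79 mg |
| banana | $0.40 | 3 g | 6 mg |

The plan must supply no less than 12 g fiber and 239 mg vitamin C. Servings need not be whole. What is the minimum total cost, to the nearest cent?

With two linear requirements the optimum uses one or two foods; enumerate the corners.
avocado only: max(12/6, 239/7) = 34.14 servings → $35.85.
broccoli only: max(12/3, 239/79) = 4 servings → $3.20.
banana only: max(12/3, 239/6) = 39.83 servings → $15.93.
avocado + broccoli with both tight: 0.5099 servings and 2.98 servings → $2.92.
avocado + banana with both targets exact would need a negative amount; discard.
broccoli + banana with both tight: 2.945 servings and 1.055 servings → $2.78.
Cheapest feasible corner: $2.78.

$2.78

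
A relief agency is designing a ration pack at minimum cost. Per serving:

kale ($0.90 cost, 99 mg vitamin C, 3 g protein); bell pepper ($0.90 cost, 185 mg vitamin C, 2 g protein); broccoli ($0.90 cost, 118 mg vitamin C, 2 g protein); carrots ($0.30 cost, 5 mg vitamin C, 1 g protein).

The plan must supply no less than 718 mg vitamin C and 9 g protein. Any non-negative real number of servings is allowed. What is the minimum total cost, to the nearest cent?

$3.76

For a min-cost LP with two ≥-constraints, a basic feasible solution has at most two positive variables.
kale only: max(718/99, 9/3) = 7.253 servings → $6.53.
bell pepper only: max(718/185, 9/2) = 4.5 servings → $4.05.
broccoli only: max(718/118, 9/2) = 6.085 servings → $5.48.
carrots only: max(718/5, 9/1) = 143.6 servings → $43.08.
kale + bell pepper with both tight: 0.6415 servings and 3.538 servings → $3.76.
kale + broccoli with both targets exact would need a negative amount; discard.
kale + carrots with both targets exact would need a negative amount; discard.
bell pepper + broccoli with both tight: 2.791 servings and 1.709 servings → $4.05.
bell pepper + carrots with both tight: 3.846 servings and 1.309 servings → $3.85.
broccoli + carrots: intersection lies outside the first quadrant.
So the least-cost plan costs $3.76.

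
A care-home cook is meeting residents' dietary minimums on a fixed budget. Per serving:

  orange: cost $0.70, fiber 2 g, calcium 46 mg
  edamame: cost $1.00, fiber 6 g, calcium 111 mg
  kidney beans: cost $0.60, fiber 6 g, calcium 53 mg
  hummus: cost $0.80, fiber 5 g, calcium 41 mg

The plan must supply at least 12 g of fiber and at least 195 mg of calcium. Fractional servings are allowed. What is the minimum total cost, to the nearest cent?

For a min-cost LP with two ≥-constraints, a basic feasible solution has at most two positive variables.
orange only: max(12/2, 195/46) = 6 servings → $4.20.
edamame only: max(12/6, 195/111) = 2 servings → $2.00.
kidney beans only: max(12/6, 195/53) = 3.679 servings → $2.21.
hummus only: max(12/5, 195/41) = 4.756 servings → $3.80.
orange + edamame: the both-tight solution has a negative serving — not a feasible corner.
orange + kidney beans with both tight: 3.141 servings and 0.9529 servings → $2.77.
orange + hummus with both tight: 3.264 servings and 1.095 servings → $3.16.
edamame + kidney beans with both tight: 1.534 servings and 0.4655 servings → $1.81.
edamame + hummus with both tight: 1.563 servings and 0.5243 servings → $1.98.
kidney beans + hummus with both targets exact would need a negative amount; discard.
The minimum over all feasible corners is $1.81.

$1.81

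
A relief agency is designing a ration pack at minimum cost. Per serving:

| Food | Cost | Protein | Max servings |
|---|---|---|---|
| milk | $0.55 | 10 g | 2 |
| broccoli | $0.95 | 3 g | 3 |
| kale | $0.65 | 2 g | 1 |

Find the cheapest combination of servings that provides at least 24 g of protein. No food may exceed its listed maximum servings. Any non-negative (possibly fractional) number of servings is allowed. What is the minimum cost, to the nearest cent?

Cost per g of protein: milk $0.0550, broccoli $0.3167, kale $0.3250.
Take 2 servings of milk: +20.0 g protein for $1.10 (total $1.10, still need 4.0 g).
Take 1.333 servings of broccoli: +4.0 g protein for $1.27 (total $2.37, still need 0.0 g).
Filling from the cheapest source first is optimal under one linear minimum: $2.37.

$2.37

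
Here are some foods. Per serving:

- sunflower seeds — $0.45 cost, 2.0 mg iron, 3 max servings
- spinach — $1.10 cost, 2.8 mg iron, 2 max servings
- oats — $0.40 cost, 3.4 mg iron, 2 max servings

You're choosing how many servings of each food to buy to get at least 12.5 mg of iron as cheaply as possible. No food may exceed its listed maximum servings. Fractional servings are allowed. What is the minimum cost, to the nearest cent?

$2.08

Cost per mg of iron: oats $0.1176, sunflower seeds $0.2250, spinach $0.3929.
Take 2 servings of oats: +6.8 mg iron for $0.80 (total $0.80, still need 5.7 mg).
Take 2.85 servings of sunflower seeds: +5.7 mg iron for $1.28 (total $2.08, still need 0.0 mg).
Filling from the cheapest source first is optimal under one linear minimum: $2.08.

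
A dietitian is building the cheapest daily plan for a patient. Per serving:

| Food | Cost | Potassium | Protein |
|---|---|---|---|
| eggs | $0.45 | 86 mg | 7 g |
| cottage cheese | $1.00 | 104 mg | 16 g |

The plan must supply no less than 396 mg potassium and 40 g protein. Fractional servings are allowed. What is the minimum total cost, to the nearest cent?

$2.54

With two linear requirements the optimum uses one or two foods; enumerate the corners.
eggs only: max(396/86, 40/7) = 5.714 servings → $2.57.
cottage cheese only: max(396/104, 40/16) = 3.808 servings → $3.81.
eggs + cottage cheese with both tight: 3.358 servings and 1.031 servings → $2.54.
Cheapest feasible corner: $2.54.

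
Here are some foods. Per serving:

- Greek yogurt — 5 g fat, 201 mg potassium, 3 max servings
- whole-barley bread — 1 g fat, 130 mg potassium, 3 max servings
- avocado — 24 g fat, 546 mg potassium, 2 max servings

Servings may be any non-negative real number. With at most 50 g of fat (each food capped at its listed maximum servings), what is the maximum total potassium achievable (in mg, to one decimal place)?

Potassium per g fat: whole-barley bread 130, Greek yogurt 40.2, avocado 22.75.
Take 3 servings of whole-barley bread: uses 3 g fat, +390.0 mg potassium (running total 390.0 mg).
Take 3 servings of Greek yogurt: uses 15 g fat, +603.0 mg potassium (running total 993.0 mg).
Take 1.333 servings of avocado: uses 32 g fat, +728.0 mg potassium (running total 1721.0 mg).
Greedy by best ratio exhausts the fat allowance optimally: 1721.0 mg.

1721.0 mg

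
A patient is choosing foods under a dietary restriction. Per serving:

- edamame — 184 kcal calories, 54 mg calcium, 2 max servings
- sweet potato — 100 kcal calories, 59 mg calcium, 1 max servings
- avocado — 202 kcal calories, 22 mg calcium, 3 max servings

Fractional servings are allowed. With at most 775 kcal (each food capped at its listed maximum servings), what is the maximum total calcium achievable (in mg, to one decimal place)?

200.4 mg

Calcium per kcal: sweet potato 0.59, edamame 0.2935, avocado 0.1089.
Take 1 serving of sweet potato: uses 100 kcal, +59.0 mg calcium (running total 59.0 mg).
Take 2 servings of edamame: uses 368 kcal, +108.0 mg calcium (running total 167.0 mg).
Take 1.52 servings of avocado: uses 307 kcal, +33.4 mg calcium (running total 200.4 mg).
Filling greedily by calcium-per-kcal is optimal for one linear limit, giving 200.4 mg.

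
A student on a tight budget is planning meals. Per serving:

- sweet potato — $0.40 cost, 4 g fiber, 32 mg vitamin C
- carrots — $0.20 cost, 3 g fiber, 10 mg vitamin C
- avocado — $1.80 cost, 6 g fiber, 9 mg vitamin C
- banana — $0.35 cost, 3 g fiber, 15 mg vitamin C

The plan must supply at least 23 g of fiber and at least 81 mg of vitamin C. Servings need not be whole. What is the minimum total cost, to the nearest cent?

A basic optimal solution has at most two foods positive. Try each food alone and each pair with both targets met exactly.
sweet potato only: max(23/4, 81/32) = 5.75 servings → $2.30.
carrots only: max(23/3, 81/10) = 8.1 servings → $1.62.
avocado only: max(23/6, 81/9) = 9 servings → $16.20.
banana only: max(23/3, 81/15) = 7.667 servings → $2.68.
sweet potato + carrots with both tight: 0.2321 servings and 7.357 servings → $1.56.
sweet potato + avocado with both tight: 1.788 servings and 2.641 servings → $5.47.
sweet potato + banana: intersection lies outside the first quadrant.
carrots + avocado: intersection lies outside the first quadrant.
carrots + banana with both tight: 6.8 servings and 0.8667 servings → $1.66.
avocado + banana with both tight: 1.619 servings and 4.429 servings → $4.46.
Cheapest feasible corner: $1.56.

$1.56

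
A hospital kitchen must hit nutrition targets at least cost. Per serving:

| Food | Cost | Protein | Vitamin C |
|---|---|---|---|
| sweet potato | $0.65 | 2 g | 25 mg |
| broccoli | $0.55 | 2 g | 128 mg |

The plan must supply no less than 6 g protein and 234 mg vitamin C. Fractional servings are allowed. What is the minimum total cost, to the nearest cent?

For a min-cost LP with two ≥-constraints, a basic feasible solution has at most two positive variables.
sweet potato only: max(6/2, 234/25) = 9.36 servings → $6.08.
broccoli only: max(6/2, 234/128) = 3 servings → $1.65.
sweet potato + broccoli with both tight: 1.456 servings and 1.544 servings → $1.80.
Cheapest feasible corner: $1.65.

$1.65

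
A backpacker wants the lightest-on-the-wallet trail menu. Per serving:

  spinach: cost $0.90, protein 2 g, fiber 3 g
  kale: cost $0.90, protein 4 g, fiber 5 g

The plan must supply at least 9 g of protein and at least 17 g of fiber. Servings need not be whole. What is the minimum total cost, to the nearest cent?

spinach only: max(9/2, 17/3) = 5.667 servings → $5.10.
kale only: max(9/4, 17/5) = 3.4 servings → $3.06.
spinach + kale: intersection lies outside the first quadrant.
So the least-cost plan costs $3.06.

$3.06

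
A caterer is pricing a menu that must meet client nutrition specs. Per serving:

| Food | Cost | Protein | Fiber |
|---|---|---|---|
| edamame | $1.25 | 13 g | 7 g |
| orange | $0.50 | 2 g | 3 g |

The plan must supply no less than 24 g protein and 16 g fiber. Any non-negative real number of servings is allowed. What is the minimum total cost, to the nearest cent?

$2.80

edamame only: max(24/13, 16/7) = 2.286 servings → $2.86.
orange only: max(24/2, 16/3) = 12 servings → $6.00.
edamame + orange with both tight: 1.6 servings and 1.6 servings → $2.80.
The minimum over all feasible corners is $2.80.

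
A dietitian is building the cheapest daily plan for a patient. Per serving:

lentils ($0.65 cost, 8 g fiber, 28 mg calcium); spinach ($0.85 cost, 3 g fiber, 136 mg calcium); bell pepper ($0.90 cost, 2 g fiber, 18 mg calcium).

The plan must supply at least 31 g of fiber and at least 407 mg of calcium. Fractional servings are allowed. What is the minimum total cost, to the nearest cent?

A basic optimal solution has at most two foods positive. Try each food alone and each pair with both targets met exactly.
lentils only: max(31/8, 407/28) = 14.54 servings → $9.45.
spinach only: max(31/3, 407/136) = 10.33 servings → $8.78.
bell pepper only: max(31/2, 407/18) = 22.61 servings → $20.35.
lentils + spinach with both tight: 2.983 servings and 2.378 servings → $3.96.
lentils + bell pepper: intersection lies outside the first quadrant.
spinach + bell pepper with both tight: 1.174 servings and 13.74 servings → $13.36.
Cheapest feasible corner: $3.96.

$3.96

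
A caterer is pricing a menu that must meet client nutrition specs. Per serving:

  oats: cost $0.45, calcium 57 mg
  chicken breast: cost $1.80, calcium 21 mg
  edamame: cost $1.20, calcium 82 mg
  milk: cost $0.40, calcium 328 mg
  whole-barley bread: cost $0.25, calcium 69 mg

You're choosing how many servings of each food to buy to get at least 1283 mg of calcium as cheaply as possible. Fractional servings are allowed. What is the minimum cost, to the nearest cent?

$1.56

Cost per mg of calcium: milk $0.0012, whole-barley bread $0.0036, oats $0.0079, edamame $0.0146, chicken breast $0.0857.
With no serving limits, use only milk: 1283 mg / 328 mg = 3.912 servings × $0.40 = $1.56.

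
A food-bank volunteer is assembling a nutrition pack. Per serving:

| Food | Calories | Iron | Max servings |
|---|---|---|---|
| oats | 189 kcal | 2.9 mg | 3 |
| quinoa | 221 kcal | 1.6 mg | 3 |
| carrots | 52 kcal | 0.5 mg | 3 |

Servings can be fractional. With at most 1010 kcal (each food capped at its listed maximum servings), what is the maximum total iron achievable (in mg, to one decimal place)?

12.3 mg

Iron per kcal: oats 0.01534, carrots 0.009615, quinoa 0.00724.
Take 3 servings of oats: uses 567 kcal, +8.7 mg iron (running total 8.7 mg).
Take 3 servings of carrots: uses 156 kcal, +1.5 mg iron (running total 10.2 mg).
Take 1.299 servings of quinoa: uses 287 kcal, +2.1 mg iron (running total 12.3 mg).
Filling greedily by iron-per-kcal is optimal for one linear limit, giving 12.3 mg.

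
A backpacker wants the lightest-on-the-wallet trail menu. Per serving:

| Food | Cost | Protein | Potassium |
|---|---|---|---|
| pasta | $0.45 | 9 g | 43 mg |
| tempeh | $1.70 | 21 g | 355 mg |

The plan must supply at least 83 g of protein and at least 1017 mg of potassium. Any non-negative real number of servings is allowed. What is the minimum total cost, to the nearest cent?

$5.73

For a min-cost LP with two ≥-constraints, a basic feasible solution has at most two positive variables.
pasta only: max(83/9, 1017/43) = 23.65 servings → $10.64.
tempeh only: max(83/21, 1017/355) = 3.952 servings → $6.72.
pasta + tempeh with both tight: 3.538 servings and 2.436 servings → $5.73.
The minimum over all feasible corners is $5.73.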